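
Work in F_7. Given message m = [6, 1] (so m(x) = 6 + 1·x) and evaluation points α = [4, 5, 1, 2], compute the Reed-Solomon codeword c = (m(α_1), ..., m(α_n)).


c = [3, 4, 0, 1]

Message polynomial: m(x) = 6 + 1·x (mod 7).
For each evaluation point α_i, compute m(α_i) mod 7:
  α_1 = 4: Horner steps 1 → 3, so m(4) = 3.
  α_2 = 5: Horner steps 1 → 4, so m(5) = 4.
  α_3 = 1: Horner steps 1 → 0, so m(1) = 0.
  α_4 = 2: Horner steps 1 → 1, so m(2) = 1.
Codeword c = [3, 4, 0, 1] ∈ F_7^4.


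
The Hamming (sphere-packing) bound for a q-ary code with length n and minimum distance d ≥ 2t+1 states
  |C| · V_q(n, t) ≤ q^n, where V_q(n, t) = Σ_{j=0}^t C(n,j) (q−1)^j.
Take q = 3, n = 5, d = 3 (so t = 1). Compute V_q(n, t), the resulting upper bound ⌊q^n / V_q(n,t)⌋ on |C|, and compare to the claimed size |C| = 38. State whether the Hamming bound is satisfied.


V_q(n, t) = 11, q^n = 243, Hamming bound = 22, |C| = 38 > bound (violated).

Step 1: Compute V_q(n, t) = Σ_{j=0}^1 C(n, j) (q−1)^j.
  j = 0: C(5,0)·(2)^0 = 1·1 = 1.
  j = 1: C(5,1)·(2)^1 = 5·2 = 10.
  V_q(n, t) = 1 + 10 = 11.
Step 2: q^n = 3^5 = 243.
Step 3: Hamming bound ⌊q^n / V_q(n,t)⌋ = ⌊243/11⌋ = 22.
Step 4: Compare |C| = 38 to 22: violated.
The claimed |C| lies above the Hamming bound, so no 3-ary code of length 5 with d ≥ 3 can have 38 codewords.


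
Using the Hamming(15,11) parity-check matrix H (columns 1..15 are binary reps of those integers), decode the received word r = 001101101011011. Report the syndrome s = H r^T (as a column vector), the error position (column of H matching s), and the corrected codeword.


s = (1, 0, 0, 1)^T, error position = 9, corrected codeword c = 001101100011011

Compute s = H r^T mod 2 one row at a time:
  s_1 = 0 + 1 + 0 + 1 + 1 + 0 + 1 + 1 = 5 ≡ 1 (mod 2).
  s_2 = 1 + 0 + 1 + 1 + 1 + 0 + 1 + 1 = 6 ≡ 0 (mod 2).
  s_3 = 0 + 1 + 1 + 1 + 0 + 1 + 1 + 1 = 6 ≡ 0 (mod 2).
  s_4 = 0 + 1 + 0 + 1 + 1 + 1 + 0 + 1 = 5 ≡ 1 (mod 2).
s = (1, 0, 0, 1)^T — this equals column 9 of H (binary 1001), so error is at position 9.
Correct: flip bit 9 of r = 001101101011011 to get c = 001101100011011.


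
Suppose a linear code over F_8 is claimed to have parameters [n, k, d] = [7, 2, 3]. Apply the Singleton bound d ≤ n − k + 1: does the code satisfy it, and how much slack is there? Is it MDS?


Singleton RHS = n − k + 1 = 6, slack = 3, bound satisfied, not MDS.

Singleton bound: d ≤ n − k + 1.
Here n = 7, k = 2, so n − k + 1 = 6.
Given d = 3, check d ≤ 6: YES.
Slack = (n − k + 1) − d = 3.
The code is NOT MDS (slack = 3 > 0).
Description: the claimed parameters are [7, 2, 3]_8; such a code would be non-MDS.


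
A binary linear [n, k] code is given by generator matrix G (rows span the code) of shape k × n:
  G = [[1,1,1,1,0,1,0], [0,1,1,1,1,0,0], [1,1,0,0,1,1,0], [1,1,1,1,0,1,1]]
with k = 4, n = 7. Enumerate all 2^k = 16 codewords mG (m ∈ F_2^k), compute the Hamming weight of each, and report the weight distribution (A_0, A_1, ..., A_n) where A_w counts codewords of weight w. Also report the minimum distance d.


Weight distribution: A_0 = 1, A_1 = 2, A_2 = 1, A_3 = 2, A_4 = 5, A_5 = 4, A_6 = 1. Minimum distance d = 1.

Enumerate all 2^4 = 16 messages m ∈ F_2^4.
For each, compute codeword c = mG in F_2^7, then tally its weight.
  m = 0000 → c = 0000000, weight = 0.
  m = 1000 → c = 1111010, weight = 5.
  m = 0100 → c = 0111100, weight = 4.
  m = 1100 → c = 1000110, weight = 3.
  m = 0010 → c = 1100110, weight = 4.
  m = 1010 → c = 0011100, weight = 3.
  m = 0110 → c = 1011010, weight = 4.
  m = 1110 → c = 0100000, weight = 1.
  m = 0001 → c = 1111011, weight = 6.
  m = 1001 → c = 0000001, weight = 1.
  m = 0101 → c = 1000111, weight = 4.
  m = 1101 → c = 0111101, weight = 5.
  m = 0011 → c = 0011101, weight = 4.
  m = 1011 → c = 1100111, weight = 5.
  m = 0111 → c = 0100001, weight = 2.
  m = 1111 → c = 1011011, weight = 5.
Tally weights:
  weight 0: 1 codewords.
  weight 1: 2 codewords.
  weight 2: 1 codewords.
  weight 3: 2 codewords.
  weight 4: 5 codewords.
  weight 5: 4 codewords.
  weight 6: 1 codewords.
Minimum distance d = smallest w > 0 with A_w > 0 = 1.
Sanity: Σ A_w = 16 = 2^4 = 16 ✓.


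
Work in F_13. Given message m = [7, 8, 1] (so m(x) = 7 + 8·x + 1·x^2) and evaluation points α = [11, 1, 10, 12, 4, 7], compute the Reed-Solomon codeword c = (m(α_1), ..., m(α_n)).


c = [8, 3, 5, 0, 3, 8]

Message polynomial: m(x) = 7 + 8·x + 1·x^2 (mod 13).
For each evaluation point α_i, compute m(α_i) mod 13:
  α_1 = 11: Horner steps 1 → 6 → 8, so m(11) = 8.
  α_2 = 1: Horner steps 1 → 9 → 3, so m(1) = 3.
  α_3 = 10: Horner steps 1 → 5 → 5, so m(10) = 5.
  α_4 = 12: Horner steps 1 → 7 → 0, so m(12) = 0.
  α_5 = 4: Horner steps 1 → 12 → 3, so m(4) = 3.
  α_6 = 7: Horner steps 1 → 2 → 8, so m(7) = 8.
Codeword c = [8, 3, 5, 0, 3, 8] ∈ F_13^6.


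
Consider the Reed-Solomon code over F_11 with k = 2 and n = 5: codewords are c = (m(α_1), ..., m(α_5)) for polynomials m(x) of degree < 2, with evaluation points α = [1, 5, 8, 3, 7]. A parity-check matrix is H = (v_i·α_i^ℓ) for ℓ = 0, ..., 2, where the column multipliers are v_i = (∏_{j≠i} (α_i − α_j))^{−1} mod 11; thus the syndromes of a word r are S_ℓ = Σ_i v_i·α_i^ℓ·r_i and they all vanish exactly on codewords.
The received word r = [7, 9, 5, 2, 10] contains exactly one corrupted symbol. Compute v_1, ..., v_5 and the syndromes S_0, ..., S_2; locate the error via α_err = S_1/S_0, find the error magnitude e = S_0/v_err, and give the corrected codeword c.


S = (2, 6, 7), error at position 4, error magnitude e = 5, c = [7, 9, 5, 8, 10].

Step 1: column multipliers v_i = (∏_{j≠i}(α_i − α_j))^{−1} mod 11.
  i = 1 (α = 1): (1−5)(1−8)(1−3)(1−7) = (−4)·(−7)·(−2)·(−6) = 336 ≡ 6, so v_1 = 6^{−1} = 2 (mod 11).
  i = 2 (α = 5): (5−1)(5−8)(5−3)(5−7) = 4·(−3)·2·(−2) = 48 ≡ 4, so v_2 = 4^{−1} = 3 (mod 11).
  i = 3 (α = 8): (8−1)(8−5)(8−3)(8−7) = 7·3·5·1 = 105 ≡ 6, so v_3 = 6^{−1} = 2 (mod 11).
  i = 4 (α = 3): (3−1)(3−5)(3−8)(3−7) = 2·(−2)·(−5)·(−4) = −80 ≡ 8, so v_4 = 8^{−1} = 7 (mod 11).
  i = 5 (α = 7): (7−1)(7−5)(7−8)(7−3) = 6·2·(−1)·4 = −48 ≡ 7, so v_5 = 7^{−1} = 8 (mod 11).
  v = [2, 3, 2, 7, 8].
Step 2: syndromes of r = [7, 9, 5, 2, 10] (all sums mod 11).
  S_0 = Σ v_i r_i = 2·7 + 3·9 + 2·5 + 7·2 + 8·10 = 145 ≡ 2.
  S_1 = Σ v_i α_i r_i = 2·1·7 + 3·5·9 + 2·8·5 + 7·3·2 + 8·7·10 = 831 ≡ 6.
  α_i^2 mod 11 = [1, 3, 9, 9, 5].
  S_2 = Σ v_i α_i^2 r_i = 2·1·7 + 3·3·9 + 2·9·5 + 7·9·2 + 8·5·10 = 711 ≡ 7.
  S = (2, 6, 7) ≠ 0, so r is not a codeword (an error is present).
Step 3: locate the error. For a single error e at position i, S_ℓ = v_i·e·α_i^ℓ, so α_err = S_1/S_0.
  S_0^{−1} = 2^{−1} = 6 (mod 11), so α_err = 6·6 = 36 ≡ 3 = α_4. Error position i = 4.
  Consistency check: S_2/S_1 = 7·2 = 14 ≡ 3 = α_err ✓ (single-error assumption holds).
Step 4: error magnitude e = S_0/v_4 = S_0·∏_{j≠4}(α_4 − α_j) = 2·8 = 16 ≡ 5 (mod 11).
Step 5: correct position 4: c_4 = r_4 − e = 2 − 5 ≡ 8 (mod 11). Hence c = [7, 9, 5, 8, 10].
  Check: interpolating c through the α_i gives m(x) = 1 + 6·x (degree < 2) with m(α_i) = c_i for every i, so c is indeed a codeword.


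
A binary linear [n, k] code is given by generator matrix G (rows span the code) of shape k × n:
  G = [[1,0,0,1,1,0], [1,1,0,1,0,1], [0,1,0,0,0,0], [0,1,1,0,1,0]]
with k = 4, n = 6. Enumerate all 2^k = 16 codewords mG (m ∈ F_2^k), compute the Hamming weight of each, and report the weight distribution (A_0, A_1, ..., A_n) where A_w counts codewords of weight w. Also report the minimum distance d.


Weight distribution: A_0 = 1, A_1 = 1, A_2 = 3, A_3 = 6, A_4 = 3, A_5 = 1, A_6 = 1. Minimum distance d = 1.

Enumerate all 2^4 = 16 messages m ∈ F_2^4.
For each, compute codeword c = mG in F_2^6, then tally its weight.
  m = 0000 → c = 000000, weight = 0.
  m = 1000 → c = 100110, weight = 3.
  m = 0100 → c = 110101, weight = 4.
  m = 1100 → c = 010011, weight = 3.
  m = 0010 → c = 010000, weight = 1.
  m = 1010 → c = 110110, weight = 4.
  m = 0110 → c = 100101, weight = 3.
  m = 1110 → c = 000011, weight = 2.
  m = 0001 → c = 011010, weight = 3.
  m = 1001 → c = 111100, weight = 4.
  m = 0101 → c = 101111, weight = 5.
  m = 1101 → c = 001001, weight = 2.
  m = 0011 → c = 001010, weight = 2.
  m = 1011 → c = 101100, weight = 3.
  m = 0111 → c = 111111, weight = 6.
  m = 1111 → c = 011001, weight = 3.
Tally weights:
  weight 0: 1 codewords.
  weight 1: 1 codewords.
  weight 2: 3 codewords.
  weight 3: 6 codewords.
  weight 4: 3 codewords.
  weight 5: 1 codewords.
  weight 6: 1 codewords.
Minimum distance d = smallest w > 0 with A_w > 0 = 1.
Sanity: Σ A_w = 16 = 2^4 = 16 ✓.


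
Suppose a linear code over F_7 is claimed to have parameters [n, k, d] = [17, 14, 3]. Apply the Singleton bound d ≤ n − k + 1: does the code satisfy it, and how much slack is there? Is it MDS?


Singleton RHS = n − k + 1 = 4, slack = 1, bound satisfied, not MDS.

Singleton bound: d ≤ n − k + 1.
Here n = 17, k = 14, so n − k + 1 = 4.
Given d = 3, check d ≤ 4: YES.
Slack = (n − k + 1) − d = 1.
The code is NOT MDS (slack = 1 > 0).
Description: the claimed parameters are [17, 14, 3]_7; such a code would be non-MDS.


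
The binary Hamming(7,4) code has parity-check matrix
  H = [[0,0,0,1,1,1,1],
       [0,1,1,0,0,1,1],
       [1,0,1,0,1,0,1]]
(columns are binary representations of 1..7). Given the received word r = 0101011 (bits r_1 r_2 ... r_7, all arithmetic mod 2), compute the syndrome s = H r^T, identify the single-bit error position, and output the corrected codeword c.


s = (1, 1, 1)^T, error position = 7, corrected codeword c = 0101010

Compute s = H r^T mod 2 one row at a time:
  s_1 = 1 + 0 + 1 + 1 = 3 ≡ 1 (mod 2).
  s_2 = 1 + 0 + 1 + 1 = 3 ≡ 1 (mod 2).
  s_3 = 0 + 0 + 0 + 1 = 1 ≡ 1 (mod 2).
s = (1, 1, 1)^T — this equals column 7 of H (binary 111), so error is at position 7.
Correct: flip bit 7 of r = 0101011 to get c = 0101010.


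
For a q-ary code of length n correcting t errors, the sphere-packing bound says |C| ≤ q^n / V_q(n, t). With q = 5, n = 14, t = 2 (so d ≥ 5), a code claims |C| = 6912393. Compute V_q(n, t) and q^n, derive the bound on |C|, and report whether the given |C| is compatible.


V_q(n, t) = 1513, q^n = 6103515625, Hamming bound = 4034048, |C| = 6912393 > bound (violated).

Step 1: Compute V_q(n, t) = Σ_{j=0}^2 C(n, j) (q−1)^j.
  j = 0: C(14,0)·(4)^0 = 1·1 = 1.
  j = 1: C(14,1)·(4)^1 = 14·4 = 56.
  j = 2: C(14,2)·(4)^2 = 91·16 = 1456.
  V_q(n, t) = 1 + 56 + 1456 = 1513.
Step 2: q^n = 5^14 = 6103515625.
Step 3: Hamming bound ⌊q^n / V_q(n,t)⌋ = ⌊6103515625/1513⌋ = 4034048.
Step 4: Compare |C| = 6912393 to 4034048: violated.
The claimed |C| lies above the Hamming bound, so no 5-ary code of length 14 with d ≥ 5 can have 6912393 codewords.


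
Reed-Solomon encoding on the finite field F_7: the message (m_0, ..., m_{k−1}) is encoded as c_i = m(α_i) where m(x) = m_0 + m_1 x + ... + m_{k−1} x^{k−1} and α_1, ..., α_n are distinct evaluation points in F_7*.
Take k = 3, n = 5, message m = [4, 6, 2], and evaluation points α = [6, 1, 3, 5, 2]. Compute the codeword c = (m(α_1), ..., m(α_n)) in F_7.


c = [0, 5, 5, 0, 3]

Message polynomial: m(x) = 4 + 6·x + 2·x^2 (mod 7).
For each evaluation point α_i, compute m(α_i) mod 7:
  α_1 = 6: Horner steps 2 → 4 → 0, so m(6) = 0.
  α_2 = 1: Horner steps 2 → 1 → 5, so m(1) = 5.
  α_3 = 3: Horner steps 2 → 5 → 5, so m(3) = 5.
  α_4 = 5: Horner steps 2 → 2 → 0, so m(5) = 0.
  α_5 = 2: Horner steps 2 → 3 → 3, so m(2) = 3.
Codeword c = [0, 5, 5, 0, 3] ∈ F_7^5.


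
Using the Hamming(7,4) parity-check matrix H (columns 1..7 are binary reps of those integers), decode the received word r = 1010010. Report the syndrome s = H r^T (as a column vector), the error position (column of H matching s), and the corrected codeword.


s = (1, 0, 0)^T, error position = 4, corrected codeword c = 1011010

Compute s = H r^T mod 2 one row at a time:
  s_1 = 0 + 0 + 1 + 0 = 1 ≡ 1 (mod 2).
  s_2 = 0 + 1 + 1 + 0 = 2 ≡ 0 (mod 2).
  s_3 = 1 + 1 + 0 + 0 = 2 ≡ 0 (mod 2).
s = (1, 0, 0)^T — this equals column 4 of H (binary 100), so error is at position 4.
Correct: flip bit 4 of r = 1010010 to get c = 1011010.


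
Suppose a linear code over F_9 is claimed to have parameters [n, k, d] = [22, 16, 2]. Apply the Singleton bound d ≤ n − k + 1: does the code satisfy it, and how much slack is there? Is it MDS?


Singleton RHS = n − k + 1 = 7, slack = 5, bound satisfied, not MDS.

Singleton bound: d ≤ n − k + 1.
Here n = 22, k = 16, so n − k + 1 = 7.
Given d = 2, check d ≤ 7: YES.
Slack = (n − k + 1) − d = 5.
The code is NOT MDS (slack = 5 > 0).
Description: the claimed parameters are [22, 16, 2]_9; such a code would be non-MDS.


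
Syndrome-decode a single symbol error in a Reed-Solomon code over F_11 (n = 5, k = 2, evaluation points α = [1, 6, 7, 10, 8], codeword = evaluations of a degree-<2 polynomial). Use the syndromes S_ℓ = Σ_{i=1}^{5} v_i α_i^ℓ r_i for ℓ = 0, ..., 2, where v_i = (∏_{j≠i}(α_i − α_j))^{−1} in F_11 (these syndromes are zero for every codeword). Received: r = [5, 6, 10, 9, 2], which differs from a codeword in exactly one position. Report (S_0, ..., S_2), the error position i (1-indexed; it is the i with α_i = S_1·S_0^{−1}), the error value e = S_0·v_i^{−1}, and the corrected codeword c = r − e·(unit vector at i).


S = (4, 6, 9), error at position 3, error magnitude e = 6, c = [5, 6, 4, 9, 2].

Step 1: column multipliers v_i = (∏_{j≠i}(α_i − α_j))^{−1} mod 11.
  i = 1 (α = 1): (1−6)(1−7)(1−10)(1−8) = (−5)·(−6)·(−9)·(−7) = 1890 ≡ 9, so v_1 = 9^{−1} = 5 (mod 11).
  i = 2 (α = 6): (6−1)(6−7)(6−10)(6−8) = 5·(−1)·(−4)·(−2) = −40 ≡ 4, so v_2 = 4^{−1} = 3 (mod 11).
  i = 3 (α = 7): (7−1)(7−6)(7−10)(7−8) = 6·1·(−3)·(−1) = 18 ≡ 7, so v_3 = 7^{−1} = 8 (mod 11).
  i = 4 (α = 10): (10−1)(10−6)(10−7)(10−8) = 9·4·3·2 = 216 ≡ 7, so v_4 = 7^{−1} = 8 (mod 11).
  i = 5 (α = 8): (8−1)(8−6)(8−7)(8−10) = 7·2·1·(−2) = −28 ≡ 5, so v_5 = 5^{−1} = 9 (mod 11).
  v = [5, 3, 8, 8, 9].
Step 2: syndromes of r = [5, 6, 10, 9, 2] (all sums mod 11).
  S_0 = Σ v_i r_i = 5·5 + 3·6 + 8·10 + 8·9 + 9·2 = 213 ≡ 4.
  S_1 = Σ v_i α_i r_i = 5·1·5 + 3·6·6 + 8·7·10 + 8·10·9 + 9·8·2 = 1557 ≡ 6.
  α_i^2 mod 11 = [1, 3, 5, 1, 9].
  S_2 = Σ v_i α_i^2 r_i = 5·1·5 + 3·3·6 + 8·5·10 + 8·1·9 + 9·9·2 = 713 ≡ 9.
  S = (4, 6, 9) ≠ 0, so r is not a codeword (an error is present).
Step 3: locate the error. For a single error e at position i, S_ℓ = v_i·e·α_i^ℓ, so α_err = S_1/S_0.
  S_0^{−1} = 4^{−1} = 3 (mod 11), so α_err = 6·3 = 18 ≡ 7 = α_3. Error position i = 3.
  Consistency check: S_2/S_1 = 9·2 = 18 ≡ 7 = α_err ✓ (single-error assumption holds).
Step 4: error magnitude e = S_0/v_3 = S_0·∏_{j≠3}(α_3 − α_j) = 4·7 = 28 ≡ 6 (mod 11).
Step 5: correct position 3: c_3 = r_3 − e = 10 − 6 ≡ 4 (mod 11). Hence c = [5, 6, 4, 9, 2].
  Check: interpolating c through the α_i gives m(x) = 7 + 9·x (degree < 2) with m(α_i) = c_i for every i, so c is indeed a codeword.


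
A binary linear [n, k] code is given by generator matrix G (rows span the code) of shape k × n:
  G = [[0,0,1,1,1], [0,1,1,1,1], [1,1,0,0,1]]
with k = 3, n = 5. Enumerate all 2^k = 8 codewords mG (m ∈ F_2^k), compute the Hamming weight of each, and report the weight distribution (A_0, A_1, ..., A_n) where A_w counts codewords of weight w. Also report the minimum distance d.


Weight distribution: A_0 = 1, A_1 = 1, A_2 = 1, A_3 = 3, A_4 = 2. Minimum distance d = 1.

Enumerate all 2^3 = 8 messages m ∈ F_2^3.
For each, compute codeword c = mG in F_2^5, then tally its weight.
  m = 000 → c = 00000, weight = 0.
  m = 100 → c = 00111, weight = 3.
  m = 010 → c = 01111, weight = 4.
  m = 110 → c = 01000, weight = 1.
  m = 001 → c = 11001, weight = 3.
  m = 101 → c = 11110, weight = 4.
  m = 011 → c = 10110, weight = 3.
  m = 111 → c = 10001, weight = 2.
Tally weights:
  weight 0: 1 codewords.
  weight 1: 1 codewords.
  weight 2: 1 codewords.
  weight 3: 3 codewords.
  weight 4: 2 codewords.
Minimum distance d = smallest w > 0 with A_w > 0 = 1.
Sanity: Σ A_w = 8 = 2^3 = 8 ✓.


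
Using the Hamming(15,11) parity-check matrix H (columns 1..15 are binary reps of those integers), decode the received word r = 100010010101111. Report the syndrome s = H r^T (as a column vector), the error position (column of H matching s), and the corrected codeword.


s = (0, 1, 1, 0)^T, error position = 6, corrected codeword c = 100011010101111

Compute s = H r^T mod 2 one row at a time:
  s_1 = 1 + 0 + 1 + 0 + 1 + 1 + 1 + 1 = 6 ≡ 0 (mod 2).
  s_2 = 0 + 1 + 0 + 0 + 1 + 1 + 1 + 1 = 5 ≡ 1 (mod 2).
  s_3 = 0 + 0 + 0 + 0 + 1 + 0 + 1 + 1 = 3 ≡ 1 (mod 2).
  s_4 = 1 + 0 + 1 + 0 + 0 + 0 + 1 + 1 = 4 ≡ 0 (mod 2).
s = (0, 1, 1, 0)^T — this equals column 6 of H (binary 0110), so error is at position 6.
Correct: flip bit 6 of r = 100010010101111 to get c = 100011010101111.


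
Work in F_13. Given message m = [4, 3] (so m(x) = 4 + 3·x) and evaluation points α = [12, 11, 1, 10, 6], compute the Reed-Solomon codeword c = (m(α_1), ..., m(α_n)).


c = [1, 11, 7, 8, 9]

Message polynomial: m(x) = 4 + 3·x (mod 13).
For each evaluation point α_i, compute m(α_i) mod 13:
  α_1 = 12: Horner steps 3 → 1, so m(12) = 1.
  α_2 = 11: Horner steps 3 → 11, so m(11) = 11.
  α_3 = 1: Horner steps 3 → 7, so m(1) = 7.
  α_4 = 10: Horner steps 3 → 8, so m(10) = 8.
  α_5 = 6: Horner steps 3 → 9, so m(6) = 9.
Codeword c = [1, 11, 7, 8, 9] ∈ F_13^5.


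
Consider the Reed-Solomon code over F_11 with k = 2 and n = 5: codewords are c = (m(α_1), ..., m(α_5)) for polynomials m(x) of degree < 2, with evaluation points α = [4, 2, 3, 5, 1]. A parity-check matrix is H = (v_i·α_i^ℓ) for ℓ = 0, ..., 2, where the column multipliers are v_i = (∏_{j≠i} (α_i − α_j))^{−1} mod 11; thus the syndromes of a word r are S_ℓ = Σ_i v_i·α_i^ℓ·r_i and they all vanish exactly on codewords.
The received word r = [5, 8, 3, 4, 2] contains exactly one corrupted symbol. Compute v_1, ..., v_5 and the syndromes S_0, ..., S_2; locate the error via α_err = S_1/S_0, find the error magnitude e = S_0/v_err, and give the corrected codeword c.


S = (8, 10, 7), error at position 1, error magnitude e = 7, c = [9, 8, 3, 4, 2].

Step 1: column multipliers v_i = (∏_{j≠i}(α_i − α_j))^{−1} mod 11.
  i = 1 (α = 4): (4−2)(4−3)(4−5)(4−1) = 2·1·(−1)·3 = −6 ≡ 5, so v_1 = 5^{−1} = 9 (mod 11).
  i = 2 (α = 2): (2−4)(2−3)(2−5)(2−1) = (−2)·(−1)·(−3)·1 = −6 ≡ 5, so v_2 = 5^{−1} = 9 (mod 11).
  i = 3 (α = 3): (3−4)(3−2)(3−5)(3−1) = (−1)·1·(−2)·2 = 4 ≡ 4, so v_3 = 4^{−1} = 3 (mod 11).
  i = 4 (α = 5): (5−4)(5−2)(5−3)(5−1) = 1·3·2·4 = 24 ≡ 2, so v_4 = 2^{−1} = 6 (mod 11).
  i = 5 (α = 1): (1−4)(1−2)(1−3)(1−5) = (−3)·(−1)·(−2)·(−4) = 24 ≡ 2, so v_5 = 2^{−1} = 6 (mod 11).
  v = [9, 9, 3, 6, 6].
Step 2: syndromes of r = [5, 8, 3, 4, 2] (all sums mod 11).
  S_0 = Σ v_i r_i = 9·5 + 9·8 + 3·3 + 6·4 + 6·2 = 162 ≡ 8.
  S_1 = Σ v_i α_i r_i = 9·4·5 + 9·2·8 + 3·3·3 + 6·5·4 + 6·1·2 = 483 ≡ 10.
  α_i^2 mod 11 = [5, 4, 9, 3, 1].
  S_2 = Σ v_i α_i^2 r_i = 9·5·5 + 9·4·8 + 3·9·3 + 6·3·4 + 6·1·2 = 678 ≡ 7.
  S = (8, 10, 7) ≠ 0, so r is not a codeword (an error is present).
Step 3: locate the error. For a single error e at position i, S_ℓ = v_i·e·α_i^ℓ, so α_err = S_1/S_0.
  S_0^{−1} = 8^{−1} = 7 (mod 11), so α_err = 10·7 = 70 ≡ 4 = α_1. Error position i = 1.
  Consistency check: S_2/S_1 = 7·10 = 70 ≡ 4 = α_err ✓ (single-error assumption holds).
Step 4: error magnitude e = S_0/v_1 = S_0·∏_{j≠1}(α_1 − α_j) = 8·5 = 40 ≡ 7 (mod 11).
Step 5: correct position 1: c_1 = r_1 − e = 5 − 7 ≡ 9 (mod 11). Hence c = [9, 8, 3, 4, 2].
  Check: interpolating c through the α_i gives m(x) = 7 + 6·x (degree < 2) with m(α_i) = c_i for every i, so c is indeed a codeword.


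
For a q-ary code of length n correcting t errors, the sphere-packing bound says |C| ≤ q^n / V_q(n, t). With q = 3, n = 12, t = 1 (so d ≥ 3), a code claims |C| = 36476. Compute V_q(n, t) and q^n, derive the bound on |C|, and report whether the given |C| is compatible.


V_q(n, t) = 25, q^n = 531441, Hamming bound = 21257, |C| = 36476 > bound (violated).

Step 1: Compute V_q(n, t) = Σ_{j=0}^1 C(n, j) (q−1)^j.
  j = 0: C(12,0)·(2)^0 = 1·1 = 1.
  j = 1: C(12,1)·(2)^1 = 12·2 = 24.
  V_q(n, t) = 1 + 24 = 25.
Step 2: q^n = 3^12 = 531441.
Step 3: Hamming bound ⌊q^n / V_q(n,t)⌋ = ⌊531441/25⌋ = 21257.
Step 4: Compare |C| = 36476 to 21257: violated.
The claimed |C| lies above the Hamming bound, so no 3-ary code of length 12 with d ≥ 3 can have 36476 codewords.


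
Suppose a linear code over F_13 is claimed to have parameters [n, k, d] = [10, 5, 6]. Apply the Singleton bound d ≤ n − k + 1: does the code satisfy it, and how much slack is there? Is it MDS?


Singleton RHS = n − k + 1 = 6, slack = 0, bound satisfied, MDS.

Singleton bound: d ≤ n − k + 1.
Here n = 10, k = 5, so n − k + 1 = 6.
Given d = 6, check d ≤ 6: YES.
Slack = (n − k + 1) − d = 0.
The code is MDS (slack = 0).
Description: the claimed parameters are [10, 5, 6]_13; such a code would be MDS (meets Singleton bound).


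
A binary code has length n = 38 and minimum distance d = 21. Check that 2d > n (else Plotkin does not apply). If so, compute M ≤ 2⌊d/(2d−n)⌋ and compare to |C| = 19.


Plotkin bound M ≤ 10; given |C| = 19 > bound (violated).

Check applicability: 2d = 42, n = 38.
2d − n = 4 > 0, so Plotkin applies.
Compute d/(2d−n) = 21/4 ≈ 5.2500.
⌊d/(2d−n)⌋ = 5.
Plotkin bound: M ≤ 2·5 = 10.
Given |C| = 19, check: VIOLATED.
This |C| is above the Plotkin bound, so no binary code with n = 38, d = 21 and 19 codewords exists.


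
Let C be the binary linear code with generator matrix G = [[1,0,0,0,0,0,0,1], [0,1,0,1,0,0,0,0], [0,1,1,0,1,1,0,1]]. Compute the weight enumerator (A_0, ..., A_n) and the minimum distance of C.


Weight distribution: A_0 = 1, A_2 = 2, A_4 = 1, A_5 = 4. Minimum distance d = 2.

Enumerate all 2^3 = 8 messages m ∈ F_2^3.
For each, compute codeword c = mG in F_2^8, then tally its weight.
  m = 000 → c = 00000000, weight = 0.
  m = 100 → c = 10000001, weight = 2.
  m = 010 → c = 01010000, weight = 2.
  m = 110 → c = 11010001, weight = 4.
  m = 001 → c = 01101101, weight = 5.
  m = 101 → c = 11101100, weight = 5.
  m = 011 → c = 00111101, weight = 5.
  m = 111 → c = 10111100, weight = 5.
Tally weights:
  weight 0: 1 codewords.
  weight 2: 2 codewords.
  weight 4: 1 codewords.
  weight 5: 4 codewords.
Minimum distance d = smallest w > 0 with A_w > 0 = 2.
Sanity: Σ A_w = 8 = 2^3 = 8 ✓.


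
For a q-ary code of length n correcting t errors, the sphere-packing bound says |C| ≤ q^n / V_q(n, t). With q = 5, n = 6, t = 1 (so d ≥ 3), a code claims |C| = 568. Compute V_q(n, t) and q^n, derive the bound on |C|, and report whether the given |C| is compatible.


V_q(n, t) = 25, q^n = 15625, Hamming bound = 625, |C| = 568 ≤ bound (satisfied).

Step 1: Compute V_q(n, t) = Σ_{j=0}^1 C(n, j) (q−1)^j.
  j = 0: C(6,0)·(4)^0 = 1·1 = 1.
  j = 1: C(6,1)·(4)^1 = 6·4 = 24.
  V_q(n, t) = 1 + 24 = 25.
Step 2: q^n = 5^6 = 15625.
Step 3: Hamming bound ⌊q^n / V_q(n,t)⌋ = ⌊15625/25⌋ = 625.
Step 4: Compare |C| = 568 to 625: satisfied.
The claimed |C| lies below the Hamming bound.


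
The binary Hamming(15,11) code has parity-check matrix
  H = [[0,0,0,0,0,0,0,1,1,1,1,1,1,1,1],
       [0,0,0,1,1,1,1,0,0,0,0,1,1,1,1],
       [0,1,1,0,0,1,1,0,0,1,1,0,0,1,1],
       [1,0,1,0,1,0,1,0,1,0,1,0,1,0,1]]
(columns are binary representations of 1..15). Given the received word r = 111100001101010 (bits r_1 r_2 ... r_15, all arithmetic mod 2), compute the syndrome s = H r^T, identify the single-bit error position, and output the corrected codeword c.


s = (0, 1, 0, 1)^T, error position = 5, corrected codeword c = 111110001101010

Compute s = H r^T mod 2 one row at a time:
  s_1 = 0 + 1 + 1 + 0 + 1 + 0 + 1 + 0 = 4 ≡ 0 (mod 2).
  s_2 = 1 + 0 + 0 + 0 + 1 + 0 + 1 + 0 = 3 ≡ 1 (mod 2).
  s_3 = 1 + 1 + 0 + 0 + 1 + 0 + 1 + 0 = 4 ≡ 0 (mod 2).
  s_4 = 1 + 1 + 0 + 0 + 1 + 0 + 0 + 0 = 3 ≡ 1 (mod 2).
s = (0, 1, 0, 1)^T — this equals column 5 of H (binary 0101), so error is at position 5.
Correct: flip bit 5 of r = 111100001101010 to get c = 111110001101010.


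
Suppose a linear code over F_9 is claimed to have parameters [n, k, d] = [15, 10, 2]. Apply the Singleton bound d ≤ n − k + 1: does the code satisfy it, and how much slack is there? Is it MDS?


Singleton RHS = n − k + 1 = 6, slack = 4, bound satisfied, not MDS.

Singleton bound: d ≤ n − k + 1.
Here n = 15, k = 10, so n − k + 1 = 6.
Given d = 2, check d ≤ 6: YES.
Slack = (n − k + 1) − d = 4.
The code is NOT MDS (slack = 4 > 0).
Description: the claimed parameters are [15, 10, 2]_9; such a code would be non-MDS.


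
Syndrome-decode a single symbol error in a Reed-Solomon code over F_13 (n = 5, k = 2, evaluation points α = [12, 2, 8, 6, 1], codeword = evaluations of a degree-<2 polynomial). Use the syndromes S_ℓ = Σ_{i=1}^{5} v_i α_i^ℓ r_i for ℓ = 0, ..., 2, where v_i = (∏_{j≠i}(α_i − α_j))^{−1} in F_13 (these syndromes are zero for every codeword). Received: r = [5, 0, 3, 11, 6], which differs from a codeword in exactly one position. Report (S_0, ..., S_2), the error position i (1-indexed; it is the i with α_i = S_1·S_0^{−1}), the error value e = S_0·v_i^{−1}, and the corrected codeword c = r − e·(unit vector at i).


S = (8, 9, 2), error at position 4, error magnitude e = 9, c = [5, 0, 3, 2, 6].

Step 1: column multipliers v_i = (∏_{j≠i}(α_i − α_j))^{−1} mod 13.
  i = 1 (α = 12): (12−2)(12−8)(12−6)(12−1) = 10·4·6·11 = 2640 ≡ 1, so v_1 = 1^{−1} = 1 (mod 13).
  i = 2 (α = 2): (2−12)(2−8)(2−6)(2−1) = (−10)·(−6)·(−4)·1 = −240 ≡ 7, so v_2 = 7^{−1} = 2 (mod 13).
  i = 3 (α = 8): (8−12)(8−2)(8−6)(8−1) = (−4)·6·2·7 = −336 ≡ 2, so v_3 = 2^{−1} = 7 (mod 13).
  i = 4 (α = 6): (6−12)(6−2)(6−8)(6−1) = (−6)·4·(−2)·5 = 240 ≡ 6, so v_4 = 6^{−1} = 11 (mod 13).
  i = 5 (α = 1): (1−12)(1−2)(1−8)(1−6) = (−11)·(−1)·(−7)·(−5) = 385 ≡ 8, so v_5 = 8^{−1} = 5 (mod 13).
  v = [1, 2, 7, 11, 5].
Step 2: syndromes of r = [5, 0, 3, 11, 6] (all sums mod 13).
  S_0 = Σ v_i r_i = 1·5 + 2·0 + 7·3 + 11·11 + 5·6 = 177 ≡ 8.
  S_1 = Σ v_i α_i r_i = 1·12·5 + 2·2·0 + 7·8·3 + 11·6·11 + 5·1·6 = 984 ≡ 9.
  α_i^2 mod 13 = [1, 4, 12, 10, 1].
  S_2 = Σ v_i α_i^2 r_i = 1·1·5 + 2·4·0 + 7·12·3 + 11·10·11 + 5·1·6 = 1497 ≡ 2.
  S = (8, 9, 2) ≠ 0, so r is not a codeword (an error is present).
Step 3: locate the error. For a single error e at position i, S_ℓ = v_i·e·α_i^ℓ, so α_err = S_1/S_0.
  S_0^{−1} = 8^{−1} = 5 (mod 13), so α_err = 9·5 = 45 ≡ 6 = α_4. Error position i = 4.
  Consistency check: S_2/S_1 = 2·3 = 6 ≡ 6 = α_err ✓ (single-error assumption holds).
Step 4: error magnitude e = S_0/v_4 = S_0·∏_{j≠4}(α_4 − α_j) = 8·6 = 48 ≡ 9 (mod 13).
Step 5: correct position 4: c_4 = r_4 − e = 11 − 9 ≡ 2 (mod 13). Hence c = [5, 0, 3, 2, 6].
  Check: interpolating c through the α_i gives m(x) = 12 + 7·x (degree < 2) with m(α_i) = c_i for every i, so c is indeed a codeword.


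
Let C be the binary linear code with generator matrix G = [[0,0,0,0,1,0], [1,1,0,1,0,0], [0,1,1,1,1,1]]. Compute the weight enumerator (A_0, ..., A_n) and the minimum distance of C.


Weight distribution: A_0 = 1, A_1 = 1, A_3 = 2, A_4 = 3, A_5 = 1. Minimum distance d = 1.

Enumerate all 2^3 = 8 messages m ∈ F_2^3.
For each, compute codeword c = mG in F_2^6, then tally its weight.
  m = 000 → c = 000000, weight = 0.
  m = 100 → c = 000010, weight = 1.
  m = 010 → c = 110100, weight = 3.
  m = 110 → c = 110110, weight = 4.
  m = 001 → c = 011111, weight = 5.
  m = 101 → c = 011101, weight = 4.
  m = 011 → c = 101011, weight = 4.
  m = 111 → c = 101001, weight = 3.
Tally weights:
  weight 0: 1 codewords.
  weight 1: 1 codewords.
  weight 3: 2 codewords.
  weight 4: 3 codewords.
  weight 5: 1 codewords.
Minimum distance d = smallest w > 0 with A_w > 0 = 1.
Sanity: Σ A_w = 8 = 2^3 = 8 ✓.


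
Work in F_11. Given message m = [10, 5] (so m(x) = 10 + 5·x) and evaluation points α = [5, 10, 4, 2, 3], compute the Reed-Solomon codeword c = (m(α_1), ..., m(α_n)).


c = [2, 5, 8, 9, 3]

Message polynomial: m(x) = 10 + 5·x (mod 11).
For each evaluation point α_i, compute m(α_i) mod 11:
  α_1 = 5: Horner steps 5 → 2, so m(5) = 2.
  α_2 = 10: Horner steps 5 → 5, so m(10) = 5.
  α_3 = 4: Horner steps 5 → 8, so m(4) = 8.
  α_4 = 2: Horner steps 5 → 9, so m(2) = 9.
  α_5 = 3: Horner steps 5 → 3, so m(3) = 3.
Codeword c = [2, 5, 8, 9, 3] ∈ F_11^5.


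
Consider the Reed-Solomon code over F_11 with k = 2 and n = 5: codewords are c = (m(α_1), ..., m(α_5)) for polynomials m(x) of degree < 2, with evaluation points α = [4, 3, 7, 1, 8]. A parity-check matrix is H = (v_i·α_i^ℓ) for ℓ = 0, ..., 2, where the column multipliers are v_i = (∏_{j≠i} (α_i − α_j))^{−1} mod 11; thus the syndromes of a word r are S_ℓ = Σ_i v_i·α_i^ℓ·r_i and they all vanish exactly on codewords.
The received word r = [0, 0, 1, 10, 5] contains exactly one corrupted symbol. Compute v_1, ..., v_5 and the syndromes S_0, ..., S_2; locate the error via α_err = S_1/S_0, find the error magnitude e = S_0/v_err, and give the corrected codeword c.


S = (1, 3, 9), error at position 2, error magnitude e = 4, c = [0, 7, 1, 10, 5].

Step 1: column multipliers v_i = (∏_{j≠i}(α_i − α_j))^{−1} mod 11.
  i = 1 (α = 4): (4−3)(4−7)(4−1)(4−8) = 1·(−3)·3·(−4) = 36 ≡ 3, so v_1 = 3^{−1} = 4 (mod 11).
  i = 2 (α = 3): (3−4)(3−7)(3−1)(3−8) = (−1)·(−4)·2·(−5) = −40 ≡ 4, so v_2 = 4^{−1} = 3 (mod 11).
  i = 3 (α = 7): (7−4)(7−3)(7−1)(7−8) = 3·4·6·(−1) = −72 ≡ 5, so v_3 = 5^{−1} = 9 (mod 11).
  i = 4 (α = 1): (1−4)(1−3)(1−7)(1−8) = (−3)·(−2)·(−6)·(−7) = 252 ≡ 10, so v_4 = 10^{−1} = 10 (mod 11).
  i = 5 (α = 8): (8−4)(8−3)(8−7)(8−1) = 4·5·1·7 = 140 ≡ 8, so v_5 = 8^{−1} = 7 (mod 11).
  v = [4, 3, 9, 10, 7].
Step 2: syndromes of r = [0, 0, 1, 10, 5] (all sums mod 11).
  S_0 = Σ v_i r_i = 4·0 + 3·0 + 9·1 + 10·10 + 7·5 = 144 ≡ 1.
  S_1 = Σ v_i α_i r_i = 4·4·0 + 3·3·0 + 9·7·1 + 10·1·10 + 7·8·5 = 443 ≡ 3.
  α_i^2 mod 11 = [5, 9, 5, 1, 9].
  S_2 = Σ v_i α_i^2 r_i = 4·5·0 + 3·9·0 + 9·5·1 + 10·1·10 + 7·9·5 = 460 ≡ 9.
  S = (1, 3, 9) ≠ 0, so r is not a codeword (an error is present).
Step 3: locate the error. For a single error e at position i, S_ℓ = v_i·e·α_i^ℓ, so α_err = S_1/S_0.
  S_0^{−1} = 1^{−1} = 1 (mod 11), so α_err = 3·1 = 3 ≡ 3 = α_2. Error position i = 2.
  Consistency check: S_2/S_1 = 9·4 = 36 ≡ 3 = α_err ✓ (single-error assumption holds).
Step 4: error magnitude e = S_0/v_2 = S_0·∏_{j≠2}(α_2 − α_j) = 1·4 = 4 ≡ 4 (mod 11).
Step 5: correct position 2: c_2 = r_2 − e = 0 − 4 ≡ 7 (mod 11). Hence c = [0, 7, 1, 10, 5].
  Check: interpolating c through the α_i gives m(x) = 6 + 4·x (degree < 2) with m(α_i) = c_i for every i, so c is indeed a codeword.


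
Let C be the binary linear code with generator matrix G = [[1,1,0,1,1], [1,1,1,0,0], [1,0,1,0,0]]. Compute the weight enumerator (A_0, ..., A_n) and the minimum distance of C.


Weight distribution: A_0 = 1, A_1 = 1, A_2 = 1, A_3 = 3, A_4 = 2. Minimum distance d = 1.

Enumerate all 2^3 = 8 messages m ∈ F_2^3.
For each, compute codeword c = mG in F_2^5, then tally its weight.
  m = 000 → c = 00000, weight = 0.
  m = 100 → c = 11011, weight = 4.
  m = 010 → c = 11100, weight = 3.
  m = 110 → c = 00111, weight = 3.
  m = 001 → c = 10100, weight = 2.
  m = 101 → c = 01111, weight = 4.
  m = 011 → c = 01000, weight = 1.
  m = 111 → c = 10011, weight = 3.
Tally weights:
  weight 0: 1 codewords.
  weight 1: 1 codewords.
  weight 2: 1 codewords.
  weight 3: 3 codewords.
  weight 4: 2 codewords.
Minimum distance d = smallest w > 0 with A_w > 0 = 1.
Sanity: Σ A_w = 8 = 2^3 = 8 ✓.


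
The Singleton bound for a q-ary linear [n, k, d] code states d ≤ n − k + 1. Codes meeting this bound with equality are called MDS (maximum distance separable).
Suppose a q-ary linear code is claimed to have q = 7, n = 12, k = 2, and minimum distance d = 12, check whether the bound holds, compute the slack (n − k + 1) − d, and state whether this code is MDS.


Singleton RHS = n − k + 1 = 11, slack = -1, bound violated (no such code; not MDS).

Singleton bound: d ≤ n − k + 1.
Here n = 12, k = 2, so n − k + 1 = 11.
Given d = 12, check d ≤ 11: NO.
Slack = (n − k + 1) − d = -1.
The slack is negative: d = 12 exceeds n − k + 1 = 11 by 1, so the Singleton bound is violated and no linear [12, 2, 12]_7 code can exist. In particular it is not MDS (MDS requires d = n − k + 1 exactly).
Description: the claimed parameters are [12, 2, 12]_7; such a code would be impossible (violates the Singleton bound).


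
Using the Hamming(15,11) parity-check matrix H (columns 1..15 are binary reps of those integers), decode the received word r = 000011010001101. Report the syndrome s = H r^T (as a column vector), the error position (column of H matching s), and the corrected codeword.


s = (0, 1, 0, 1)^T, error position = 5, corrected codeword c = 000001010001101

Compute s = H r^T mod 2 one row at a time:
  s_1 = 1 + 0 + 0 + 0 + 1 + 1 + 0 + 1 = 4 ≡ 0 (mod 2).
  s_2 = 0 + 1 + 1 + 0 + 1 + 1 + 0 + 1 = 5 ≡ 1 (mod 2).
  s_3 = 0 + 0 + 1 + 0 + 0 + 0 + 0 + 1 = 2 ≡ 0 (mod 2).
  s_4 = 0 + 0 + 1 + 0 + 0 + 0 + 1 + 1 = 3 ≡ 1 (mod 2).
s = (0, 1, 0, 1)^T — this equals column 5 of H (binary 0101), so error is at position 5.
Correct: flip bit 5 of r = 000011010001101 to get c = 000001010001101.


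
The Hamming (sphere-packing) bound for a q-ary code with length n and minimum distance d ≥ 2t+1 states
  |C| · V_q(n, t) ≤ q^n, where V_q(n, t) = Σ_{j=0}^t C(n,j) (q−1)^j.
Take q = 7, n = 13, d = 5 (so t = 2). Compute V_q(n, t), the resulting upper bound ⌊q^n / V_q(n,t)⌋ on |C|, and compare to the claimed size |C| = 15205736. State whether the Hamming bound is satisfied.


V_q(n, t) = 2887, q^n = 96889010407, Hamming bound = 33560446, |C| = 15205736 ≤ bound (satisfied).

Step 1: Compute V_q(n, t) = Σ_{j=0}^2 C(n, j) (q−1)^j.
  j = 0: C(13,0)·(6)^0 = 1·1 = 1.
  j = 1: C(13,1)·(6)^1 = 13·6 = 78.
  j = 2: C(13,2)·(6)^2 = 78·36 = 2808.
  V_q(n, t) = 1 + 78 + 2808 = 2887.
Step 2: q^n = 7^13 = 96889010407.
Step 3: Hamming bound ⌊q^n / V_q(n,t)⌋ = ⌊96889010407/2887⌋ = 33560446.
Step 4: Compare |C| = 15205736 to 33560446: satisfied.
The claimed |C| lies below the Hamming bound.


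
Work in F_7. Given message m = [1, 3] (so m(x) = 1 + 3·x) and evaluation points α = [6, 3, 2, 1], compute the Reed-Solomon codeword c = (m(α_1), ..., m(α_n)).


c = [5, 3, 0, 4]

Message polynomial: m(x) = 1 + 3·x (mod 7).
For each evaluation point α_i, compute m(α_i) mod 7:
  α_1 = 6: Horner steps 3 → 5, so m(6) = 5.
  α_2 = 3: Horner steps 3 → 3, so m(3) = 3.
  α_3 = 2: Horner steps 3 → 0, so m(2) = 0.
  α_4 = 1: Horner steps 3 → 4, so m(1) = 4.
Codeword c = [5, 3, 0, 4] ∈ F_7^4.


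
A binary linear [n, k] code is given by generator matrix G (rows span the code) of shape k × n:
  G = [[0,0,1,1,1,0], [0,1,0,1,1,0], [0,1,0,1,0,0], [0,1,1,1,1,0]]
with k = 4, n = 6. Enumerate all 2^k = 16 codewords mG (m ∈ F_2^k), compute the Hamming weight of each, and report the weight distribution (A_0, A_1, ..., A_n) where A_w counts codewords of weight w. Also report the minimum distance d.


Weight distribution: A_0 = 1, A_1 = 4, A_2 = 6, A_3 = 4, A_4 = 1. Minimum distance d = 1.

Enumerate all 2^4 = 16 messages m ∈ F_2^4.
For each, compute codeword c = mG in F_2^6, then tally its weight.
  m = 0000 → c = 000000, weight = 0.
  m = 1000 → c = 001110, weight = 3.
  m = 0100 → c = 010110, weight = 3.
  m = 1100 → c = 011000, weight = 2.
  m = 0010 → c = 010100, weight = 2.
  m = 1010 → c = 011010, weight = 3.
  m = 0110 → c = 000010, weight = 1.
  m = 1110 → c = 001100, weight = 2.
  m = 0001 → c = 011110, weight = 4.
  m = 1001 → c = 010000, weight = 1.
  m = 0101 → c = 001000, weight = 1.
  m = 1101 → c = 000110, weight = 2.
  m = 0011 → c = 001010, weight = 2.
  m = 1011 → c = 000100, weight = 1.
  m = 0111 → c = 011100, weight = 3.
  m = 1111 → c = 010010, weight = 2.
Tally weights:
  weight 0: 1 codewords.
  weight 1: 4 codewords.
  weight 2: 6 codewords.
  weight 3: 4 codewords.
  weight 4: 1 codewords.
Minimum distance d = smallest w > 0 with A_w > 0 = 1.
Sanity: Σ A_w = 16 = 2^4 = 16 ✓.


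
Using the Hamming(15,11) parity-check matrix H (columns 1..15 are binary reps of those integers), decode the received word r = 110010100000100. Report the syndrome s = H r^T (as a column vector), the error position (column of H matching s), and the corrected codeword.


s = (1, 1, 0, 0)^T, error position = 12, corrected codeword c = 110010100001100

Compute s = H r^T mod 2 one row at a time:
  s_1 = 0 + 0 + 0 + 0 + 0 + 1 + 0 + 0 = 1 ≡ 1 (mod 2).
  s_2 = 0 + 1 + 0 + 1 + 0 + 1 + 0 + 0 = 3 ≡ 1 (mod 2).
  s_3 = 1 + 0 + 0 + 1 + 0 + 0 + 0 + 0 = 2 ≡ 0 (mod 2).
  s_4 = 1 + 0 + 1 + 1 + 0 + 0 + 1 + 0 = 4 ≡ 0 (mod 2).
s = (1, 1, 0, 0)^T — this equals column 12 of H (binary 1100), so error is at position 12.
Correct: flip bit 12 of r = 110010100000100 to get c = 110010100001100.


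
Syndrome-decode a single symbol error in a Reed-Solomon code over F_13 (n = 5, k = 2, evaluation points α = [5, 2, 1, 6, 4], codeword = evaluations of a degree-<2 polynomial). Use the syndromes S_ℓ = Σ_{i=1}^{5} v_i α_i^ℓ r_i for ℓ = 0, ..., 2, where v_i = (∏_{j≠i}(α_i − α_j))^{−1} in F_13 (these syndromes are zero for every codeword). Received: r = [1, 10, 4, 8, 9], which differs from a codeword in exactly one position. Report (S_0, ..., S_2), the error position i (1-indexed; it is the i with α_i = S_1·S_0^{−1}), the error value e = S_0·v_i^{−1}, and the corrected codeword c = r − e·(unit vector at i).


S = (12, 8, 1), error at position 1, error magnitude e = 12, c = [2, 10, 4, 8, 9].

Step 1: column multipliers v_i = (∏_{j≠i}(α_i − α_j))^{−1} mod 13.
  i = 1 (α = 5): (5−2)(5−1)(5−6)(5−4) = 3·4·(−1)·1 = −12 ≡ 1, so v_1 = 1^{−1} = 1 (mod 13).
  i = 2 (α = 2): (2−5)(2−1)(2−6)(2−4) = (−3)·1·(−4)·(−2) = −24 ≡ 2, so v_2 = 2^{−1} = 7 (mod 13).
  i = 3 (α = 1): (1−5)(1−2)(1−6)(1−4) = (−4)·(−1)·(−5)·(−3) = 60 ≡ 8, so v_3 = 8^{−1} = 5 (mod 13).
  i = 4 (α = 6): (6−5)(6−2)(6−1)(6−4) = 1·4·5·2 = 40 ≡ 1, so v_4 = 1^{−1} = 1 (mod 13).
  i = 5 (α = 4): (4−5)(4−2)(4−1)(4−6) = (−1)·2·3·(−2) = 12 ≡ 12, so v_5 = 12^{−1} = 12 (mod 13).
  v = [1, 7, 5, 1, 12].
Step 2: syndromes of r = [1, 10, 4, 8, 9] (all sums mod 13).
  S_0 = Σ v_i r_i = 1·1 + 7·10 + 5·4 + 1·8 + 12·9 = 207 ≡ 12.
  S_1 = Σ v_i α_i r_i = 1·5·1 + 7·2·10 + 5·1·4 + 1·6·8 + 12·4·9 = 645 ≡ 8.
  α_i^2 mod 13 = [12, 4, 1, 10, 3].
  S_2 = Σ v_i α_i^2 r_i = 1·12·1 + 7·4·10 + 5·1·4 + 1·10·8 + 12·3·9 = 716 ≡ 1.
  S = (12, 8, 1) ≠ 0, so r is not a codeword (an error is present).
Step 3: locate the error. For a single error e at position i, S_ℓ = v_i·e·α_i^ℓ, so α_err = S_1/S_0.
  S_0^{−1} = 12^{−1} = 12 (mod 13), so α_err = 8·12 = 96 ≡ 5 = α_1. Error position i = 1.
  Consistency check: S_2/S_1 = 1·5 = 5 ≡ 5 = α_err ✓ (single-error assumption holds).
Step 4: error magnitude e = S_0/v_1 = S_0·∏_{j≠1}(α_1 − α_j) = 12·1 = 12 ≡ 12 (mod 13).
Step 5: correct position 1: c_1 = r_1 − e = 1 − 12 ≡ 2 (mod 13). Hence c = [2, 10, 4, 8, 9].
  Check: interpolating c through the α_i gives m(x) = 11 + 6·x (degree < 2) with m(α_i) = c_i for every i, so c is indeed a codeword.
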